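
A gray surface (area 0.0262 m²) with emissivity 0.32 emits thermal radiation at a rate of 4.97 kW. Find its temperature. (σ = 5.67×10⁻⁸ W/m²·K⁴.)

T ≈ 1800 K

From P = εσAT⁴, T = (P / εσA)^(1/4) = (4970 / (0.32 × 5.67×10⁻⁸ × 0.0262))^(1/4).
T = (1.05×10^13)^(1/4) = 1800 K.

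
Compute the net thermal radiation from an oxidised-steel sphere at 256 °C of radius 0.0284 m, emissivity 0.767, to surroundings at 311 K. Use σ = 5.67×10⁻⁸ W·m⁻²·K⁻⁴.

A = 4πr² = 4π × (0.0284)² = 0.0101 m².
Convert: 256 °C = 529 K.
Q = εσA(T⁴ − T_s⁴). T⁴ − T_s⁴ = (529)⁴ − (311)⁴ = 7.83×10^10 − 9.35×10^9 = 6.90×10^10 K⁴.
Q = 0.767 × 5.67×10⁻⁸ × 0.0101 × 6.90×10^10 = 30.4 W.

Q ≈ 30.4 W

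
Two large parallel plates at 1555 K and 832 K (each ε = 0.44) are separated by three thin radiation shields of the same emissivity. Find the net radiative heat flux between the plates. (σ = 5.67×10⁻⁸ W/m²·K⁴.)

Each of the 4 gaps contributes resistance (2/ε − 1) = 2/0.44 − 1 = 3.545; total = 14.18.
q = σ(T₁⁴ − T₂⁴) / 14.18 = 5.67×10⁻⁸ × 5.37×10^12 / 14.18 = 21500 W/m².

q ≈ 21500 W/m²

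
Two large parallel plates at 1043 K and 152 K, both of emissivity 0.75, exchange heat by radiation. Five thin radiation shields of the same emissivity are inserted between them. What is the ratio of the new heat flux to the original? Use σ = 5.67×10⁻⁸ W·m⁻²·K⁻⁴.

ratio ≈ 0.167

With N identical shields there are N+1 = 6 gaps in series, each with the same radiative resistance, so the flux falls to 1/(N+1) of its unshielded value.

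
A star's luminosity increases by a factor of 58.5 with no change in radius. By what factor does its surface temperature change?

factor ≈ 2.77

P ∝ T⁴ ⇒ T ∝ P^(1/4), so T scales by (58.5)^(1/4) = 2.77.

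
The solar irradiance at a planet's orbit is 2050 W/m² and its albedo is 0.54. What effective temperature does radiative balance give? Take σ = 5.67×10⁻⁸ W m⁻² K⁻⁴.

Power absorbed = (1−a)S·πR²; power emitted = 4πR²σT⁴. Equating and cancelling πR²:
T = ((1−a)S / 4σ)^(1/4) = (943 / (4 × 5.67×10⁻⁸))^(1/4) = (4.16×10^9)^(1/4).
T = 254 K.

T ≈ 254 K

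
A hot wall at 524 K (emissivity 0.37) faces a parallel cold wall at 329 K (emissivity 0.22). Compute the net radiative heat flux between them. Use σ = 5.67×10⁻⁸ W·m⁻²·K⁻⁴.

For two large parallel gray plates, q = σ(T₁⁴ − T₂⁴) / (1/ε₁ + 1/ε₂ − 1).
1/ε₁ + 1/ε₂ − 1 = 1/0.37 + 1/0.22 − 1 = 6.248.
T₁⁴ − T₂⁴ = 7.54×10^10 − 1.17×10^10 = 6.37×10^10 K⁴.
q = 5.67×10⁻⁸ × 6.37×10^10 / 6.248 = 578 W/m².

q ≈ 578 W/m²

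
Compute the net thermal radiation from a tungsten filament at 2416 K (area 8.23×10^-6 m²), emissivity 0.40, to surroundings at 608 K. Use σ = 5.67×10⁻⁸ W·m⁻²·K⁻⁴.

Q = εσA(T⁴ − T_s⁴). T⁴ − T_s⁴ = (2416)⁴ − (608)⁴ = 3.41×10^13 − 1.37×10^11 = 3.39×10^13 K⁴.
Q = 0.40 × 5.67×10⁻⁸ × 8.23×10^-6 × 3.39×10^13 = 6.33 W.

Q ≈ 6.33 W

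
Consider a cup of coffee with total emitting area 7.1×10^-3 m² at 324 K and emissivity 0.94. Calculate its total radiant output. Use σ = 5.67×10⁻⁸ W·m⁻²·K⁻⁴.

P ≈ 4.17 W

Stefan–Boltzmann: P = εσAT⁴ = 0.94 × 5.67×10⁻⁸ × 7.10×10^-3 × (324)⁴ = 0.94 × 5.67×10⁻⁸ × 7.10×10^-3 × 1.10×10^10.
P = 4.17 W.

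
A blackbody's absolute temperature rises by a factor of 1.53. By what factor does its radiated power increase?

P ∝ T⁴, so the power scales as (1.53)⁴ = 5.48.

factor ≈ 5.48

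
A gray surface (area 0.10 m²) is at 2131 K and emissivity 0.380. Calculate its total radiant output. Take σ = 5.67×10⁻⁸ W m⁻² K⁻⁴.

P ≈ 44400 W

Stefan–Boltzmann: P = εσAT⁴ = 0.380 × 5.67×10⁻⁸ × 0.100 × (2131)⁴ = 0.380 × 5.67×10⁻⁸ × 0.100 × 2.06×10^13.
P = 44400 W.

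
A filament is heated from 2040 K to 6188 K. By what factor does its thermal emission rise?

P ∝ T⁴, so the ratio is (6188/2040)⁴ = (3.033)⁴ = 84.7.

ratio ≈ 84.7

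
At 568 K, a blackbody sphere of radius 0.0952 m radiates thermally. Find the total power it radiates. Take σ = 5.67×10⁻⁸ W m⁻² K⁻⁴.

P ≈ 672 W

A = 4πr² = 4π × (0.0952)² = 0.114 m².
P = σAT⁴ = 5.67×10⁻⁸ × 0.114 × (568)⁴ = 5.67×10⁻⁸ × 0.114 × 1.04×10^11.
P = 672 W.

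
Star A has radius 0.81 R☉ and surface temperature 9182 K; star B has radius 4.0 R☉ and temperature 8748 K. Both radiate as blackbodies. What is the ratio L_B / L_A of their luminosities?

L = 4πR²σT⁴ ∝ R²T⁴, so L_B/L_A = (4.0/0.81)² × (8748/9182)⁴ = 24.4 × 0.824 = 20.1.

L_B/L_A ≈ 20.1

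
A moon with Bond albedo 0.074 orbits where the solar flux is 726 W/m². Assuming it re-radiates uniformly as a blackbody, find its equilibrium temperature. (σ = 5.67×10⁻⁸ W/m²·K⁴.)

T ≈ 233 K

Power absorbed = (1−a)S·πR²; power emitted = 4πR²σT⁴. Equating and cancelling πR²:
T = ((1−a)S / 4σ)^(1/4) = (672 / (4 × 5.67×10⁻⁸))^(1/4) = (2.96×10^9)^(1/4).
T = 233 K.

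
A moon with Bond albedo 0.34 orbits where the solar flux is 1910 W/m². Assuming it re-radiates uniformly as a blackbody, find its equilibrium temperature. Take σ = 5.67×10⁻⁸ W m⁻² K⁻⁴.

T ≈ 273 K

Power absorbed = (1−a)S·πR²; power emitted = 4πR²σT⁴. Equating and cancelling πR²:
T = ((1−a)S / 4σ)^(1/4) = (1260 / (4 × 5.67×10⁻⁸))^(1/4) = (5.56×10^9)^(1/4).
T = 273 K.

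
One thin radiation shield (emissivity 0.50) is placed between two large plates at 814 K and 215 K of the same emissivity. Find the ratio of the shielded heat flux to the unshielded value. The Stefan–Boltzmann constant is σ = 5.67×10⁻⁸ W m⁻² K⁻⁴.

ratio ≈ 0.500

With N identical shields there are N+1 = 2 gaps in series, each with the same radiative resistance, so the flux falls to 1/(N+1) of its unshielded value.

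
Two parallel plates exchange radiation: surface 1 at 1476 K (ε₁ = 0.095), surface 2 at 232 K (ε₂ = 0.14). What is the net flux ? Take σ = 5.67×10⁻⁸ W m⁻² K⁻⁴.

For two large parallel gray plates, q = σ(T₁⁴ − T₂⁴) / (1/ε₁ + 1/ε₂ − 1).
1/ε₁ + 1/ε₂ − 1 = 1/0.095 + 1/0.14 − 1 = 16.67.
T₁⁴ − T₂⁴ = 4.75×10^12 − 2.90×10^9 = 4.74×10^12 K⁴.
q = 5.67×10⁻⁸ × 4.74×10^12 / 16.67 = 16100 W/m².

q ≈ 16100 W/m²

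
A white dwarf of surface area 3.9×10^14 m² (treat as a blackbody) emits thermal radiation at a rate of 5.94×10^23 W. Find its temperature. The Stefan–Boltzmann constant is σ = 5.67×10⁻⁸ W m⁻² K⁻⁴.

T ≈ 12800 K

From P = σAT⁴, T = (P / σA)^(1/4) = (5.94×10^23 / (5.67×10⁻⁸ × 3.90×10^14))^(1/4).
T = (2.69×10^16)^(1/4) = 12800 K.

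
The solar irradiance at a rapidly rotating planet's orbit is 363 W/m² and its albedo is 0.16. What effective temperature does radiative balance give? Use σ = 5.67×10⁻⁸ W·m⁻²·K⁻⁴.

T ≈ 191 K

Power absorbed = (1−a)S·πR²; power emitted = 4πR²σT⁴. Equating and cancelling πR²:
T = ((1−a)S / 4σ)^(1/4) = (305 / (4 × 5.67×10⁻⁸))^(1/4) = (1.34×10^9)^(1/4).
T = 191 K.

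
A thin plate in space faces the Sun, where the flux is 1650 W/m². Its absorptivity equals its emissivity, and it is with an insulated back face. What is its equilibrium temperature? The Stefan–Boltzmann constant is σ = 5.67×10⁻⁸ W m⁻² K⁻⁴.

T ≈ 413 K

Absorbed flux αS = emitted flux εσT⁴ (one radiating face); with α = ε, T = (S/σ)^(1/4).
T = (1650 / 5.67×10⁻⁸)^(1/4) = (2.91×10^10)^(1/4).
T = 413 K.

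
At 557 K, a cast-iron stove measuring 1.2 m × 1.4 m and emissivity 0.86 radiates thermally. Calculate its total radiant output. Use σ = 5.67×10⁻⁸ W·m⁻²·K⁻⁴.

P ≈ 7890 W

A = 1.2 × 1.4 = 1.68 m².
Stefan–Boltzmann: P = εσAT⁴ = 0.86 × 5.67×10⁻⁸ × 1.68 × (557)⁴ = 0.86 × 5.67×10⁻⁸ × 1.68 × 9.63×10^10.
P = 7890 W.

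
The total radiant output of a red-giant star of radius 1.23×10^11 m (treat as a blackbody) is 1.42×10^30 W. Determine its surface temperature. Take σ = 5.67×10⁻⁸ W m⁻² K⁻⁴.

T ≈ 3390 K

A = 4πr² = 4π × (1.23×10^11)² = 1.90×10^23 m².
From P = σAT⁴, T = (P / σA)^(1/4) = (1.42×10^30 / (5.67×10⁻⁸ × 1.90×10^23))^(1/4).
T = (1.32×10^14)^(1/4) = 3390 K.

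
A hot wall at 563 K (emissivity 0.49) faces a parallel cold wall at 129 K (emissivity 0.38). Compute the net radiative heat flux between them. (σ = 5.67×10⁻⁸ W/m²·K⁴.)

For two large parallel gray plates, q = σ(T₁⁴ − T₂⁴) / (1/ε₁ + 1/ε₂ − 1).
1/ε₁ + 1/ε₂ − 1 = 1/0.49 + 1/0.38 − 1 = 3.672.
T₁⁴ − T₂⁴ = 1.00×10^11 − 2.77×10^8 = 1.00×10^11 K⁴.
q = 5.67×10⁻⁸ × 1.00×10^11 / 3.672 = 1550 W/m².

q ≈ 1550 W/m²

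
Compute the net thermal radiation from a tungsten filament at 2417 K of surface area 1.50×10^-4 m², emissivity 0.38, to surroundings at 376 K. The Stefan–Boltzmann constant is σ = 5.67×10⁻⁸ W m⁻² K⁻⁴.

Q ≈ 110 W

Q = εσA(T⁴ − T_s⁴). T⁴ − T_s⁴ = (2417)⁴ − (376)⁴ = 3.41×10^13 − 2.00×10^10 = 3.41×10^13 K⁴.
Q = 0.38 × 5.67×10⁻⁸ × 1.50×10^-4 × 3.41×10^13 = 110 W.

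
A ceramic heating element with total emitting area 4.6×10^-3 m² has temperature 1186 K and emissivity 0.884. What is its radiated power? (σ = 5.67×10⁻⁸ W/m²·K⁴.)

P ≈ 456 W

Stefan–Boltzmann: P = εσAT⁴ = 0.884 × 5.67×10⁻⁸ × 4.60×10^-3 × (1186)⁴ = 0.884 × 5.67×10⁻⁸ × 4.60×10^-3 × 1.98×10^12.
P = 456 W.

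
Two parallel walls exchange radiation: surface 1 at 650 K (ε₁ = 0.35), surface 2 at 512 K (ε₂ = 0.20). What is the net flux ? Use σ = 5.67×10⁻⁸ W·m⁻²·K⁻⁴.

For two large parallel gray plates, q = σ(T₁⁴ − T₂⁴) / (1/ε₁ + 1/ε₂ − 1).
1/ε₁ + 1/ε₂ − 1 = 1/0.35 + 1/0.20 − 1 = 6.857.
T₁⁴ − T₂⁴ = 1.79×10^11 − 6.87×10^10 = 1.10×10^11 K⁴.
q = 5.67×10⁻⁸ × 1.10×10^11 / 6.857 = 908 W/m².

q ≈ 908 W/m²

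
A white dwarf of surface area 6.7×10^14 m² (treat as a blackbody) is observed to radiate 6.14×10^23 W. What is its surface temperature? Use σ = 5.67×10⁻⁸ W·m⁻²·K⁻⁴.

From P = σAT⁴, T = (P / σA)^(1/4) = (6.14×10^23 / (5.67×10⁻⁸ × 6.70×10^14))^(1/4).
T = (1.62×10^16)^(1/4) = 11300 K.

T ≈ 11300 K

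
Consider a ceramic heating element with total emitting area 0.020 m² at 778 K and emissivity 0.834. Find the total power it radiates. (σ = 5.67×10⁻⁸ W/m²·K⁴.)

P = εσAT⁴ = 0.834 × 5.67×10⁻⁸ × 0.0200 × (778)⁴ = 0.834 × 5.67×10⁻⁸ × 0.0200 × 3.66×10^11.
P = 346 W.

P ≈ 346 W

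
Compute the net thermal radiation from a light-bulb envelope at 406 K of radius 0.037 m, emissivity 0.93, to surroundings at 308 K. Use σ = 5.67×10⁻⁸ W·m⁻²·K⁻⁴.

A = 4πr² = 4π × (0.037)² = 0.0172 m².
Q = εσA(T⁴ − T_s⁴). T⁴ − T_s⁴ = (406)⁴ − (308)⁴ = 2.72×10^10 − 9.00×10^9 = 1.82×10^10 K⁴.
Q = 0.93 × 5.67×10⁻⁸ × 0.0172 × 1.82×10^10 = 16.5 W.

Q ≈ 16.5 W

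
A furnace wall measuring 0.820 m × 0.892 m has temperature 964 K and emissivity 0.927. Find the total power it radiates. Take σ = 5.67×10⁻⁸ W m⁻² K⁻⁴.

A = 0.820 × 0.892 = 0.731 m².
P = εσAT⁴ = 0.927 × 5.67×10⁻⁸ × 0.731 × (964)⁴ = 0.927 × 5.67×10⁻⁸ × 0.731 × 8.64×10^11.
P = 33200 W.

P ≈ 33200 W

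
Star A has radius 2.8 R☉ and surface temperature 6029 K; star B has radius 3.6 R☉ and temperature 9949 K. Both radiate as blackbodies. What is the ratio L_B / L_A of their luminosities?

L_B/L_A ≈ 12.3

L = 4πR²σT⁴ ∝ R²T⁴, so L_B/L_A = (3.6/2.8)² × (9949/6029)⁴ = 1.65 × 7.42 = 12.3.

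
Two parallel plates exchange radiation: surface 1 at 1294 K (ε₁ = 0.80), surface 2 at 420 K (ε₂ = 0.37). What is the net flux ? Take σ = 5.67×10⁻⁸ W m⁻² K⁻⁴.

q ≈ 53200 W/m²

For two large parallel gray plates, q = σ(T₁⁴ − T₂⁴) / (1/ε₁ + 1/ε₂ − 1).
1/ε₁ + 1/ε₂ − 1 = 1/0.80 + 1/0.37 − 1 = 2.953.
T₁⁴ − T₂⁴ = 2.80×10^12 − 3.11×10^10 = 2.77×10^12 K⁴.
q = 5.67×10⁻⁸ × 2.77×10^12 / 2.953 = 53200 W/m².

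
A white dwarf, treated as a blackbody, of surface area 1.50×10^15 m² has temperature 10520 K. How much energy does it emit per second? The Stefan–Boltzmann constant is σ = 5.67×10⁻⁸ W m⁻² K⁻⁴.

P = σAT⁴ = 5.67×10⁻⁸ × 1.50×10^15 × (10520)⁴ = 5.67×10⁻⁸ × 1.50×10^15 × 1.22×10^16.
P = 1.04×10^24 W.

P ≈ 1.04×10^24 W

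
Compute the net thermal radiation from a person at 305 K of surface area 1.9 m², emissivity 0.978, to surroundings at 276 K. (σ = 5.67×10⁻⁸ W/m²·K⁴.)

Q ≈ 300 W

Q = εσA(T⁴ − T_s⁴). T⁴ − T_s⁴ = (305)⁴ − (276)⁴ = 8.65×10^9 − 5.80×10^9 = 2.85×10^9 K⁴.
Q = 0.978 × 5.67×10⁻⁸ × 1.90 × 2.85×10^9 = 300 W.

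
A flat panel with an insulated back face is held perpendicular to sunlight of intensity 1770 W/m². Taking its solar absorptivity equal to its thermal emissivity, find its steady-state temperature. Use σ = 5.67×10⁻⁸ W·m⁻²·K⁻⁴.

T ≈ 420 K

Absorbed flux αS = emitted flux εσT⁴ (one radiating face); with α = ε, T = (S/σ)^(1/4).
T = (1770 / 5.67×10⁻⁸)^(1/4) = (3.12×10^10)^(1/4).
T = 420 K.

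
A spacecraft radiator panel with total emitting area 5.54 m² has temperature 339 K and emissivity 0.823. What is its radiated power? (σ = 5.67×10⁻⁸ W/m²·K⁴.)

Stefan–Boltzmann: P = εσAT⁴ = 0.823 × 5.67×10⁻⁸ × 5.54 × (339)⁴ = 0.823 × 5.67×10⁻⁸ × 5.54 × 1.32×10^10.
P = 3410 W.

P ≈ 3410 W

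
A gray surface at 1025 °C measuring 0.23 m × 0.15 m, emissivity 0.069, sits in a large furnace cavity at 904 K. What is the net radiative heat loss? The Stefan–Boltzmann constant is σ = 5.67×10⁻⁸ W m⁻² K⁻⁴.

A = 0.23 × 0.15 = 0.0345 m².
Convert: 1025 °C = 1298 K.
Q = εσA(T⁴ − T_s⁴). T⁴ − T_s⁴ = (1298)⁴ − (904)⁴ = 2.84×10^12 − 6.68×10^11 = 2.17×10^12 K⁴.
Q = 0.069 × 5.67×10⁻⁸ × 0.0345 × 2.17×10^12 = 293 W.

Q ≈ 293 W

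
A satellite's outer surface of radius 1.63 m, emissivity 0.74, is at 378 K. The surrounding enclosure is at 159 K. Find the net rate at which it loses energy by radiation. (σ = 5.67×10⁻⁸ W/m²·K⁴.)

Q ≈ 27700 W

A = 4πr² = 4π × (1.63)² = 33.4 m².
Q = εσA(T⁴ − T_s⁴). T⁴ − T_s⁴ = (378)⁴ − (159)⁴ = 2.04×10^10 − 6.39×10^8 = 1.98×10^10 K⁴.
Q = 0.74 × 5.67×10⁻⁸ × 33.4 × 1.98×10^10 = 27700 W.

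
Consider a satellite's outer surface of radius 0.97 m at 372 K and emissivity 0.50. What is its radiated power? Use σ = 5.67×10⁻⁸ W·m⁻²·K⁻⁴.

A = 4πr² = 4π × (0.97)² = 11.8 m².
P = εσAT⁴ = 0.50 × 5.67×10⁻⁸ × 11.8 × (372)⁴ = 0.50 × 5.67×10⁻⁸ × 11.8 × 1.92×10^10.
P = 6420 W.

P ≈ 6420 W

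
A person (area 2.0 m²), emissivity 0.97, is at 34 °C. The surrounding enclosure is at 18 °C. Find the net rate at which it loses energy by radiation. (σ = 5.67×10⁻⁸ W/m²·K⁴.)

Q ≈ 188 W

Convert: 34 °C = 307 K; 18 °C = 291 K.
Q = εσA(T⁴ − T_s⁴). T⁴ − T_s⁴ = (307)⁴ − (291)⁴ = 8.88×10^9 − 7.17×10^9 = 1.71×10^9 K⁴.
Q = 0.97 × 5.67×10⁻⁸ × 2.00 × 1.71×10^9 = 188 W.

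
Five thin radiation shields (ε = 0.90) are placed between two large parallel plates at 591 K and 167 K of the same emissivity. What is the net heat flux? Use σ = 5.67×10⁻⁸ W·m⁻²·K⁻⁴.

Each of the 6 gaps contributes resistance (2/ε − 1) = 2/0.90 − 1 = 1.222; total = 7.333.
q = σ(T₁⁴ − T₂⁴) / 7.333 = 5.67×10⁻⁸ × 1.21×10^11 / 7.333 = 937 W/m².

q ≈ 937 W/m²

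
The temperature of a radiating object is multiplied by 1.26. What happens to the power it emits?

factor ≈ 2.52

P ∝ T⁴, so the power scales as (1.26)⁴ = 2.52.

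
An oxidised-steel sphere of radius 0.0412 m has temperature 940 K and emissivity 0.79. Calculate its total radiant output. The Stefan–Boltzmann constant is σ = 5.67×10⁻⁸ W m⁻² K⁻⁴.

P ≈ 746 W

A = 4πr² = 4π × (0.0412)² = 0.0213 m².
P = εσAT⁴ = 0.79 × 5.67×10⁻⁸ × 0.0213 × (940)⁴ = 0.79 × 5.67×10⁻⁸ × 0.0213 × 7.81×10^11.
P = 746 W.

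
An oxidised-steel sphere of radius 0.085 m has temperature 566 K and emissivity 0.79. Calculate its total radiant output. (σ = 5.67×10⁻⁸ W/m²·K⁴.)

A = 4πr² = 4π × (0.085)² = 0.0908 m².
Stefan–Boltzmann: P = εσAT⁴ = 0.79 × 5.67×10⁻⁸ × 0.0908 × (566)⁴ = 0.79 × 5.67×10⁻⁸ × 0.0908 × 1.03×10^11.
P = 417 W.

P ≈ 417 W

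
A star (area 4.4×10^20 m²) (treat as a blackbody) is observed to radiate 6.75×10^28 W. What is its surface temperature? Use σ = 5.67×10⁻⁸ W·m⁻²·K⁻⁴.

From P = σAT⁴, T = (P / σA)^(1/4) = (6.75×10^28 / (5.67×10⁻⁸ × 4.40×10^20))^(1/4).
T = (2.71×10^15)^(1/4) = 7210 K.

T ≈ 7210 K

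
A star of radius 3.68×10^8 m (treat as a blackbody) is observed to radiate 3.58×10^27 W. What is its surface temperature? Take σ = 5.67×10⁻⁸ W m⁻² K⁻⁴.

T ≈ 13900 K

A = 4πr² = 4π × (3.68×10^8)² = 1.70×10^18 m².
From P = σAT⁴, T = (P / σA)^(1/4) = (3.58×10^27 / (5.67×10⁻⁸ × 1.70×10^18))^(1/4).
T = (3.71×10^16)^(1/4) = 13900 K.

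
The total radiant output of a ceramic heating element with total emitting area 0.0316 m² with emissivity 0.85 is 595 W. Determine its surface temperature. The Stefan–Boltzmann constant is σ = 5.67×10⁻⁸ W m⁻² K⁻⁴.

T ≈ 791 K

From P = εσAT⁴, T = (P / εσA)^(1/4) = (595 / (0.85 × 5.67×10⁻⁸ × 0.0316))^(1/4).
T = (3.91×10^11)^(1/4) = 791 K.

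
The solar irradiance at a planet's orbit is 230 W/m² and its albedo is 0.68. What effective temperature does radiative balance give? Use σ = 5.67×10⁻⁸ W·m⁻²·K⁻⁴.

T ≈ 134 K

Power absorbed = (1−a)S·πR²; power emitted = 4πR²σT⁴. Equating and cancelling πR²:
T = ((1−a)S / 4σ)^(1/4) = (73.6 / (4 × 5.67×10⁻⁸))^(1/4) = (3.25×10^8)^(1/4).
T = 134 K.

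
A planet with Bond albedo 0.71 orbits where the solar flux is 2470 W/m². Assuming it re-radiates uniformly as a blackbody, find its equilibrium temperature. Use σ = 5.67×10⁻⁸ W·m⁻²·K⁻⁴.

T ≈ 237 K

Power absorbed = (1−a)S·πR²; power emitted = 4πR²σT⁴. Equating and cancelling πR²:
T = ((1−a)S / 4σ)^(1/4) = (716 / (4 × 5.67×10⁻⁸))^(1/4) = (3.16×10^9)^(1/4).
T = 237 K.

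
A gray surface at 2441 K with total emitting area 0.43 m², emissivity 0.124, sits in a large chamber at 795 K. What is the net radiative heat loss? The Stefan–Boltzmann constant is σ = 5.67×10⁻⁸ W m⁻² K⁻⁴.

Q = εσA(T⁴ − T_s⁴). T⁴ − T_s⁴ = (2441)⁴ − (795)⁴ = 3.55×10^13 − 3.99×10^11 = 3.51×10^13 K⁴.
Q = 0.124 × 5.67×10⁻⁸ × 0.430 × 3.51×10^13 = 1.06×10^5 W.

Q ≈ 1.06×10^5 W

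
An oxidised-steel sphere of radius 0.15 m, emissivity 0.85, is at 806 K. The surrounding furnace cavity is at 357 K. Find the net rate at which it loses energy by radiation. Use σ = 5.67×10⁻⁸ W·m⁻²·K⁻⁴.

Q ≈ 5530 W

A = 4πr² = 4π × (0.15)² = 0.283 m².
Q = εσA(T⁴ − T_s⁴). T⁴ − T_s⁴ = (806)⁴ − (357)⁴ = 4.22×10^11 − 1.62×10^10 = 4.06×10^11 K⁴.
Q = 0.85 × 5.67×10⁻⁸ × 0.283 × 4.06×10^11 = 5530 W.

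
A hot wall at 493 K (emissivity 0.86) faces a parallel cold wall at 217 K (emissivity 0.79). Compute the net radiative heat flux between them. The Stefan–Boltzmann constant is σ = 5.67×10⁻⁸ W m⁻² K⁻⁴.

q ≈ 2260 W/m²

For two large parallel gray plates, q = σ(T₁⁴ − T₂⁴) / (1/ε₁ + 1/ε₂ − 1).
1/ε₁ + 1/ε₂ − 1 = 1/0.86 + 1/0.79 − 1 = 1.429.
T₁⁴ − T₂⁴ = 5.91×10^10 − 2.22×10^9 = 5.69×10^10 K⁴.
q = 5.67×10⁻⁸ × 5.69×10^10 / 1.429 = 2260 W/m².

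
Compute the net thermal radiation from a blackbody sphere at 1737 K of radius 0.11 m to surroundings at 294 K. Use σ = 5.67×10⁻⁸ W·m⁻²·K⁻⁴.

A = 4πr² = 4π × (0.11)² = 0.152 m².
Q = σA(T⁴ − T_s⁴). T⁴ − T_s⁴ = (1737)⁴ − (294)⁴ = 9.10×10^12 − 7.47×10^9 = 9.10×10^12 K⁴.
Q = 5.67×10⁻⁸ × 0.152 × 9.10×10^12 = 78400 W.

Q ≈ 78400 W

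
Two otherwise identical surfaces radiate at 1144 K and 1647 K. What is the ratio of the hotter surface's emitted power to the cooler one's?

P ∝ T⁴, so the ratio is (1647/1144)⁴ = (1.440)⁴ = 4.30.

ratio ≈ 4.30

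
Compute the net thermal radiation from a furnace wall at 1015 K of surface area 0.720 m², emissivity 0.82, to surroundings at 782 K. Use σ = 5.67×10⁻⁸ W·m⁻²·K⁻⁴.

Q ≈ 23000 W

Q = εσA(T⁴ − T_s⁴). T⁴ − T_s⁴ = (1015)⁴ − (782)⁴ = 1.06×10^12 − 3.74×10^11 = 6.87×10^11 K⁴.
Q = 0.82 × 5.67×10⁻⁸ × 0.720 × 6.87×10^11 = 23000 W.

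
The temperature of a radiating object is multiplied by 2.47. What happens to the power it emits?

factor ≈ 37.2

P ∝ T⁴, so the power scales as (2.47)⁴ = 37.2.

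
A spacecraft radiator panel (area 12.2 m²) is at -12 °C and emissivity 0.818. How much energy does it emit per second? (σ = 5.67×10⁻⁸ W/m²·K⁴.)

P ≈ 2630 W

-12 °C = 261 K.
P = εσAT⁴ = 0.818 × 5.67×10⁻⁸ × 12.2 × (261)⁴ = 0.818 × 5.67×10⁻⁸ × 12.2 × 4.64×10^9.
P = 2630 W.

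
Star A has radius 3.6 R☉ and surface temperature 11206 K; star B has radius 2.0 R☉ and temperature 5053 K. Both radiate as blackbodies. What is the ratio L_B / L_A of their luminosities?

L_B/L_A ≈ 0.0128

L = 4πR²σT⁴ ∝ R²T⁴, so L_B/L_A = (2.0/3.6)² × (5053/11206)⁴ = 0.309 × 0.0413 = 0.0128.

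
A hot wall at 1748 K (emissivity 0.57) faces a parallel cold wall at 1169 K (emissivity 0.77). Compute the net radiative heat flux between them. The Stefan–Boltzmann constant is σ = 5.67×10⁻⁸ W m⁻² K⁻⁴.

For two large parallel gray plates, q = σ(T₁⁴ − T₂⁴) / (1/ε₁ + 1/ε₂ − 1).
1/ε₁ + 1/ε₂ − 1 = 1/0.57 + 1/0.77 − 1 = 2.053.
T₁⁴ − T₂⁴ = 9.34×10^12 − 1.87×10^12 = 7.47×10^12 K⁴.
q = 5.67×10⁻⁸ × 7.47×10^12 / 2.053 = 2.06×10^5 W/m².

q ≈ 2.06×10^5 W/m²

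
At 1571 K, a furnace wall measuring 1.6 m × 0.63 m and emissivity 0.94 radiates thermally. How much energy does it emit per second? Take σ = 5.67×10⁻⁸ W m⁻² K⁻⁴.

A = 1.6 × 0.63 = 1.01 m².
Stefan–Boltzmann: P = εσAT⁴ = 0.94 × 5.67×10⁻⁸ × 1.01 × (1571)⁴ = 0.94 × 5.67×10⁻⁸ × 1.01 × 6.09×10^12.
P = 3.27×10^5 W.

P ≈ 3.27×10^5 W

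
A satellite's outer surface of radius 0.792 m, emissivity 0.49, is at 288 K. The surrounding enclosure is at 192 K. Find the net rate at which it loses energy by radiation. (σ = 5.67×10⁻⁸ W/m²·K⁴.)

A = 4πr² = 4π × (0.792)² = 7.88 m².
Q = εσA(T⁴ − T_s⁴). T⁴ − T_s⁴ = (288)⁴ − (192)⁴ = 6.88×10^9 − 1.36×10^9 = 5.52×10^9 K⁴.
Q = 0.49 × 5.67×10⁻⁸ × 7.88 × 5.52×10^9 = 1210 W.

Q ≈ 1210 W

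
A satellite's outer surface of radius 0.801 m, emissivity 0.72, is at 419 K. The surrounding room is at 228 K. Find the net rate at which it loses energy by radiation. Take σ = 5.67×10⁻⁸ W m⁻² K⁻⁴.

A = 4πr² = 4π × (0.801)² = 8.06 m².
Q = εσA(T⁴ − T_s⁴). T⁴ − T_s⁴ = (419)⁴ − (228)⁴ = 3.08×10^10 − 2.70×10^9 = 2.81×10^10 K⁴.
Q = 0.72 × 5.67×10⁻⁸ × 8.06 × 2.81×10^10 = 9260 W.

Q ≈ 9260 W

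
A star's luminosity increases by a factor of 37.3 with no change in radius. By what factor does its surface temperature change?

factor ≈ 2.47

P ∝ T⁴ ⇒ T ∝ P^(1/4), so T scales by (37.3)^(1/4) = 2.47.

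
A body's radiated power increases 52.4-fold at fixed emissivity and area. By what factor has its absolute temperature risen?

factor ≈ 2.69

P ∝ T⁴ ⇒ T ∝ P^(1/4), so T scales by (52.4)^(1/4) = 2.69.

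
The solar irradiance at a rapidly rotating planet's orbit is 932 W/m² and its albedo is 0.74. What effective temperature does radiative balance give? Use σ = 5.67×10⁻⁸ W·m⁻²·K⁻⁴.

T ≈ 181 K

Power absorbed = (1−a)S·πR²; power emitted = 4πR²σT⁴. Equating and cancelling πR²:
T = ((1−a)S / 4σ)^(1/4) = (242 / (4 × 5.67×10⁻⁸))^(1/4) = (1.07×10^9)^(1/4).
T = 181 K.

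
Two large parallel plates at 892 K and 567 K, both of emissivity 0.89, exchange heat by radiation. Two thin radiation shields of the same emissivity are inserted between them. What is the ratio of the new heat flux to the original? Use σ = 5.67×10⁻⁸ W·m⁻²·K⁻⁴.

ratio ≈ 0.333

With N identical shields there are N+1 = 3 gaps in series, each with the same radiative resistance, so the flux falls to 1/(N+1) of its unshielded value.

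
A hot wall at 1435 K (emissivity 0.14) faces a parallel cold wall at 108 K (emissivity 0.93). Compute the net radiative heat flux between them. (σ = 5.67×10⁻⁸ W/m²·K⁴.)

For two large parallel gray plates, q = σ(T₁⁴ − T₂⁴) / (1/ε₁ + 1/ε₂ − 1).
1/ε₁ + 1/ε₂ − 1 = 1/0.14 + 1/0.93 − 1 = 7.218.
T₁⁴ − T₂⁴ = 4.24×10^12 − 1.36×10^8 = 4.24×10^12 K⁴.
q = 5.67×10⁻⁸ × 4.24×10^12 / 7.218 = 33300 W/m².

q ≈ 33300 W/m²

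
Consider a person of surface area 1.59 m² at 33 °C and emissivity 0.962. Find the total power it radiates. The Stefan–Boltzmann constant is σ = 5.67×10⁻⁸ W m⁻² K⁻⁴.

P ≈ 760 W

33 °C = 306 K.
Stefan–Boltzmann: P = εσAT⁴ = 0.962 × 5.67×10⁻⁸ × 1.59 × (306)⁴ = 0.962 × 5.67×10⁻⁸ × 1.59 × 8.77×10^9.
P = 760 W.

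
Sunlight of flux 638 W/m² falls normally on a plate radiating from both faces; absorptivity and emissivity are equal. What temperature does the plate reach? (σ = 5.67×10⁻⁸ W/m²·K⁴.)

T ≈ 274 K

Absorbed flux αS = emitted flux 2εσT⁴ per unit area; with α = ε this gives T = (S/2σ)^(1/4).
T = (638 / (2 × 5.67×10⁻⁸))^(1/4) = (5.63×10^9)^(1/4).
T = 274 K.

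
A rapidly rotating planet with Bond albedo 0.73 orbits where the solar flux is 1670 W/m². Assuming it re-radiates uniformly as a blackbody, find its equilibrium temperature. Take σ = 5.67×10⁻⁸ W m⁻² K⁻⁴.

Power absorbed = (1−a)S·πR²; power emitted = 4πR²σT⁴. Equating and cancelling πR²:
T = ((1−a)S / 4σ)^(1/4) = (451 / (4 × 5.67×10⁻⁸))^(1/4) = (1.99×10^9)^(1/4).
T = 211 K.

T ≈ 211 K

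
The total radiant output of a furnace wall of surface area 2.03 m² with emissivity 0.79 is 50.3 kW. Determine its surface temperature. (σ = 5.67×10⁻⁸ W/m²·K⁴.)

From P = εσAT⁴, T = (P / εσA)^(1/4) = (50300 / (0.79 × 5.67×10⁻⁸ × 2.03))^(1/4).
T = (5.53×10^11)^(1/4) = 862 K.

T ≈ 862 K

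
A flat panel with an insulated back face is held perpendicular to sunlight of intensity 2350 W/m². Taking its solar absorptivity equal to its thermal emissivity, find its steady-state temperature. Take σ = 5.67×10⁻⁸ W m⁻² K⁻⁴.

T ≈ 451 K

Absorbed flux αS = emitted flux εσT⁴ (one radiating face); with α = ε, T = (S/σ)^(1/4).
T = (2350 / 5.67×10⁻⁸)^(1/4) = (4.14×10^10)^(1/4).
T = 451 K.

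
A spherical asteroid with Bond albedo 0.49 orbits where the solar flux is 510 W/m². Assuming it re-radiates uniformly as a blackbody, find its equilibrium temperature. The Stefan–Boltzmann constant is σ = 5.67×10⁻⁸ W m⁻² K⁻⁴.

T ≈ 184 K

Power absorbed = (1−a)S·πR²; power emitted = 4πR²σT⁴. Equating and cancelling πR²:
T = ((1−a)S / 4σ)^(1/4) = (260 / (4 × 5.67×10⁻⁸))^(1/4) = (1.15×10^9)^(1/4).
T = 184 K.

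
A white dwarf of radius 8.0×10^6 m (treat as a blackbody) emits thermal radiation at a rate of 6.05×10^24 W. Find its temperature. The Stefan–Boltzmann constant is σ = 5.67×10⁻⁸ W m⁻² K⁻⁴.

T ≈ 19100 K

A = 4πr² = 4π × (8.0×10^6)² = 8.04×10^14 m².
From P = σAT⁴, T = (P / σA)^(1/4) = (6.05×10^24 / (5.67×10⁻⁸ × 8.04×10^14))^(1/4).
T = (1.33×10^17)^(1/4) = 19100 K.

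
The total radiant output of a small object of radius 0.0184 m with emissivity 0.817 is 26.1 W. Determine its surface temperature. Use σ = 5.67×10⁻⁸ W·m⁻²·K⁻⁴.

T ≈ 603 K

A = 4πr² = 4π × (0.0184)² = 4.25×10^-3 m².
From P = εσAT⁴, T = (P / εσA)^(1/4) = (26.1 / (0.817 × 5.67×10⁻⁸ × 4.25×10^-3))^(1/4).
T = (1.32×10^11)^(1/4) = 603 K.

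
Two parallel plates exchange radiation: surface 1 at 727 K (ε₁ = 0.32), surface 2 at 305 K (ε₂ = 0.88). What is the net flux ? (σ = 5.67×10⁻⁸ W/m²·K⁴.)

q ≈ 4710 W/m²

For two large parallel gray plates, q = σ(T₁⁴ − T₂⁴) / (1/ε₁ + 1/ε₂ − 1).
1/ε₁ + 1/ε₂ − 1 = 1/0.32 + 1/0.88 − 1 = 3.261.
T₁⁴ − T₂⁴ = 2.79×10^11 − 8.65×10^9 = 2.71×10^11 K⁴.
q = 5.67×10⁻⁸ × 2.71×10^11 / 3.261 = 4710 W/m².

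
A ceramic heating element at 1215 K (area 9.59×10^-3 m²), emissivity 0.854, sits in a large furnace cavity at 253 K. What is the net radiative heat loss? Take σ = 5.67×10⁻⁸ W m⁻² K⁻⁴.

Q = εσA(T⁴ − T_s⁴). T⁴ − T_s⁴ = (1215)⁴ − (253)⁴ = 2.18×10^12 − 4.10×10^9 = 2.18×10^12 K⁴.
Q = 0.854 × 5.67×10⁻⁸ × 9.59×10^-3 × 2.18×10^12 = 1010 W.

Q ≈ 1010 W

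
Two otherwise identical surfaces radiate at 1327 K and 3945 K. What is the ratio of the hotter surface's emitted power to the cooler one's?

ratio ≈ 78.1

P ∝ T⁴, so the ratio is (3945/1327)⁴ = (2.973)⁴ = 78.1.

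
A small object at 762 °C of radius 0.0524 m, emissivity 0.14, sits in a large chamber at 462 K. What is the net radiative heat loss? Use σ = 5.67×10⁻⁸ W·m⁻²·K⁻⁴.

A = 4πr² = 4π × (0.0524)² = 0.0345 m².
Convert: 762 °C = 1035 K.
Q = εσA(T⁴ − T_s⁴). T⁴ − T_s⁴ = (1035)⁴ − (462)⁴ = 1.15×10^12 − 4.56×10^10 = 1.10×10^12 K⁴.
Q = 0.14 × 5.67×10⁻⁸ × 0.0345 × 1.10×10^12 = 302 W.

Q ≈ 302 W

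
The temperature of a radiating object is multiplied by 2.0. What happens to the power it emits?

factor ≈ 16.0

P ∝ T⁴, so the power scales as (2.0)⁴ = 16.0.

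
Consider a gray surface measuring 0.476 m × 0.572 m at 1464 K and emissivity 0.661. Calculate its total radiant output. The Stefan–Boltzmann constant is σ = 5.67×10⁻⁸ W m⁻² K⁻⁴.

A = 0.476 × 0.572 = 0.272 m².
Stefan–Boltzmann: P = εσAT⁴ = 0.661 × 5.67×10⁻⁸ × 0.272 × (1464)⁴ = 0.661 × 5.67×10⁻⁸ × 0.272 × 4.59×10^12.
P = 46900 W.

P ≈ 46900 W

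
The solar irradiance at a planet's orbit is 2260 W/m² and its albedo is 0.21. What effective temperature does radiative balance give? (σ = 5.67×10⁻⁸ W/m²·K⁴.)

T ≈ 298 K

Power absorbed = (1−a)S·πR²; power emitted = 4πR²σT⁴. Equating and cancelling πR²:
T = ((1−a)S / 4σ)^(1/4) = (1790 / (4 × 5.67×10⁻⁸))^(1/4) = (7.87×10^9)^(1/4).
T = 298 K.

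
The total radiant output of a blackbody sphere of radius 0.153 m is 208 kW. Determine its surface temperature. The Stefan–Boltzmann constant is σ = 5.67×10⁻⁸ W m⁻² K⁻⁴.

A = 4πr² = 4π × (0.153)² = 0.294 m².
From P = σAT⁴, T = (P / σA)^(1/4) = (2.08×10^5 / (5.67×10⁻⁸ × 0.294))^(1/4).
T = (1.25×10^13)^(1/4) = 1880 K.

T ≈ 1880 K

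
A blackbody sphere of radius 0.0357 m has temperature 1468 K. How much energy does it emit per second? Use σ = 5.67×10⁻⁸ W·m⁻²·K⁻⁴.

A = 4πr² = 4π × (0.0357)² = 0.0160 m².
P = σAT⁴ = 5.67×10⁻⁸ × 0.0160 × (1468)⁴ = 5.67×10⁻⁸ × 0.0160 × 4.64×10^12.
P = 4220 W.

P ≈ 4220 W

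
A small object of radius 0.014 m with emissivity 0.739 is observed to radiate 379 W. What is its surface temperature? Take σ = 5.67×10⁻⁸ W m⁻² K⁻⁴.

T ≈ 1380 K

A = 4πr² = 4π × (0.014)² = 2.46×10^-3 m².
From P = εσAT⁴, T = (P / εσA)^(1/4) = (379 / (0.739 × 5.67×10⁻⁸ × 2.46×10^-3))^(1/4).
T = (3.67×10^12)^(1/4) = 1380 K.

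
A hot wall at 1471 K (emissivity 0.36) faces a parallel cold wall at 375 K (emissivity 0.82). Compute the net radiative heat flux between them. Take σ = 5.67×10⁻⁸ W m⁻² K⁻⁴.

q ≈ 88200 W/m²

For two large parallel gray plates, q = σ(T₁⁴ − T₂⁴) / (1/ε₁ + 1/ε₂ − 1).
1/ε₁ + 1/ε₂ − 1 = 1/0.36 + 1/0.82 − 1 = 2.997.
T₁⁴ − T₂⁴ = 4.68×10^12 − 1.98×10^10 = 4.66×10^12 K⁴.
q = 5.67×10⁻⁸ × 4.66×10^12 / 2.997 = 88200 W/m².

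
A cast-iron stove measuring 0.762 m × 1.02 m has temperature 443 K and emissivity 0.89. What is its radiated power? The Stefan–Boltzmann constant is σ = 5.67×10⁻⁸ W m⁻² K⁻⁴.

P ≈ 1510 W

A = 0.762 × 1.02 = 0.777 m².
P = εσAT⁴ = 0.89 × 5.67×10⁻⁸ × 0.777 × (443)⁴ = 0.89 × 5.67×10⁻⁸ × 0.777 × 3.85×10^10.
P = 1510 W.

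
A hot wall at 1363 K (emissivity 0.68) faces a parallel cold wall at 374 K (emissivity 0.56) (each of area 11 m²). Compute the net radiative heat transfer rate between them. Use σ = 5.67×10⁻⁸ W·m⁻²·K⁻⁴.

For two large parallel gray plates, q = σ(T₁⁴ − T₂⁴) / (1/ε₁ + 1/ε₂ − 1).
1/ε₁ + 1/ε₂ − 1 = 1/0.68 + 1/0.56 − 1 = 2.256.
T₁⁴ − T₂⁴ = 3.45×10^12 − 1.96×10^10 = 3.43×10^12 K⁴.
q = 5.67×10⁻⁸ × 3.43×10^12 / 2.256 = 86200 W/m².
Q = q·A = 86200 × 11 = 9.49×10^5 W.

Q ≈ 9.49×10^5 W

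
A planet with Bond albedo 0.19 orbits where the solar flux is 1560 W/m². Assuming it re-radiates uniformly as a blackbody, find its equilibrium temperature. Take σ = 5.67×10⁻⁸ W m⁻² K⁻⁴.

T ≈ 273 K

Power absorbed = (1−a)S·πR²; power emitted = 4πR²σT⁴. Equating and cancelling πR²:
T = ((1−a)S / 4σ)^(1/4) = (1260 / (4 × 5.67×10⁻⁸))^(1/4) = (5.57×10^9)^(1/4).
T = 273 K.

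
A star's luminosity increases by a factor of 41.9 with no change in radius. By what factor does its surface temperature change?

factor ≈ 2.54

P ∝ T⁴ ⇒ T ∝ P^(1/4), so T scales by (41.9)^(1/4) = 2.54.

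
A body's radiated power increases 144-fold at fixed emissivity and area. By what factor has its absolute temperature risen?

P ∝ T⁴ ⇒ T ∝ P^(1/4), so T scales by (144)^(1/4) = 3.46.

factor ≈ 3.46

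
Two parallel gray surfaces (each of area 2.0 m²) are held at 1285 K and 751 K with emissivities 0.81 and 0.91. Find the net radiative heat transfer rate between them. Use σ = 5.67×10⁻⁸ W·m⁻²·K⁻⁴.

For two large parallel gray plates, q = σ(T₁⁴ − T₂⁴) / (1/ε₁ + 1/ε₂ − 1).
1/ε₁ + 1/ε₂ − 1 = 1/0.81 + 1/0.91 − 1 = 1.333.
T₁⁴ − T₂⁴ = 2.73×10^12 − 3.18×10^11 = 2.41×10^12 K⁴.
q = 5.67×10⁻⁸ × 2.41×10^12 / 1.333 = 1.02×10^5 W/m².
Q = q·A = 1.02×10^5 × 2.0 = 2.05×10^5 W.

Q ≈ 2.05×10^5 W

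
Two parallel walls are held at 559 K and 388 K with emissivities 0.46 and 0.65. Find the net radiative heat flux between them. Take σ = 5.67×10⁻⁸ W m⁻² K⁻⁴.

For two large parallel gray plates, q = σ(T₁⁴ − T₂⁴) / (1/ε₁ + 1/ε₂ − 1).
1/ε₁ + 1/ε₂ − 1 = 1/0.46 + 1/0.65 − 1 = 2.712.
T₁⁴ − T₂⁴ = 9.76×10^10 − 2.27×10^10 = 7.50×10^10 K⁴.
q = 5.67×10⁻⁸ × 7.50×10^10 / 2.712 = 1570 W/m².

q ≈ 1570 W/m²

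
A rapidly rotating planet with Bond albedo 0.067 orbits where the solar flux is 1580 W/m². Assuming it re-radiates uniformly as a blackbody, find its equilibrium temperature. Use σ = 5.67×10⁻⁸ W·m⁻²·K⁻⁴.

Power absorbed = (1−a)S·πR²; power emitted = 4πR²σT⁴. Equating and cancelling πR²:
T = ((1−a)S / 4σ)^(1/4) = (1470 / (4 × 5.67×10⁻⁸))^(1/4) = (6.50×10^9)^(1/4).
T = 284 K.

T ≈ 284 K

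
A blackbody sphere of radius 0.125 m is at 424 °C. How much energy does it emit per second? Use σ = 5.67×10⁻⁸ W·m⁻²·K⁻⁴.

A = 4πr² = 4π × (0.125)² = 0.196 m².
424 °C = 697 K.
P = σAT⁴ = 5.67×10⁻⁸ × 0.196 × (697)⁴ = 5.67×10⁻⁸ × 0.196 × 2.36×10^11.
P = 2630 W.

P ≈ 2630 W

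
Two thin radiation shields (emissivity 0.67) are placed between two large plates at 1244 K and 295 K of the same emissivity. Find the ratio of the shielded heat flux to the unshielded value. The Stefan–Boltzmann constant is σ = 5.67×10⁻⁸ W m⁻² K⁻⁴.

ratio ≈ 0.333

With N identical shields there are N+1 = 3 gaps in series, each with the same radiative resistance, so the flux falls to 1/(N+1) of its unshielded value.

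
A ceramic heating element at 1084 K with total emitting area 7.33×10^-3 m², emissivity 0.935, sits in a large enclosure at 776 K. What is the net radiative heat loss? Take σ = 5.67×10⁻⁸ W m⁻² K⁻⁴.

Q = εσA(T⁴ − T_s⁴). T⁴ − T_s⁴ = (1084)⁴ − (776)⁴ = 1.38×10^12 − 3.63×10^11 = 1.02×10^12 K⁴.
Q = 0.935 × 5.67×10⁻⁸ × 7.33×10^-3 × 1.02×10^12 = 396 W.

Q ≈ 396 W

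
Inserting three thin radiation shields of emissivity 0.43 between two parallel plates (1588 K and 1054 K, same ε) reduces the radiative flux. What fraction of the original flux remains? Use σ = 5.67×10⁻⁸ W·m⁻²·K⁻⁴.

With N identical shields there are N+1 = 4 gaps in series, each with the same radiative resistance, so the flux falls to 1/(N+1) of its unshielded value.

ratio ≈ 0.250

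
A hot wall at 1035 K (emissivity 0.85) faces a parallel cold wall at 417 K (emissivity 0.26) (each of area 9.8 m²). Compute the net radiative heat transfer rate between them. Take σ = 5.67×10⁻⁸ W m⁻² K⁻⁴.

For two large parallel gray plates, q = σ(T₁⁴ − T₂⁴) / (1/ε₁ + 1/ε₂ − 1).
1/ε₁ + 1/ε₂ − 1 = 1/0.85 + 1/0.26 − 1 = 4.023.
T₁⁴ − T₂⁴ = 1.15×10^12 − 3.02×10^10 = 1.12×10^12 K⁴.
q = 5.67×10⁻⁸ × 1.12×10^12 / 4.023 = 15700 W/m².
Q = q·A = 15700 × 9.8 = 1.54×10^5 W.

Q ≈ 1.54×10^5 W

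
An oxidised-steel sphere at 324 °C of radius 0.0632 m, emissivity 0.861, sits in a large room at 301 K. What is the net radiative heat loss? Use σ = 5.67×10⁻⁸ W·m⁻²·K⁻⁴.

Q ≈ 291 W

A = 4πr² = 4π × (0.0632)² = 0.0502 m².
Convert: 324 °C = 597 K.
Q = εσA(T⁴ − T_s⁴). T⁴ − T_s⁴ = (597)⁴ − (301)⁴ = 1.27×10^11 − 8.21×10^9 = 1.19×10^11 K⁴.
Q = 0.861 × 5.67×10⁻⁸ × 0.0502 × 1.19×10^11 = 291 W.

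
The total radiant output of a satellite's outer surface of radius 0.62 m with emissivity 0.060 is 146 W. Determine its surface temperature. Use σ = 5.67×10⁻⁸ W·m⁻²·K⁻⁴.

A = 4πr² = 4π × (0.62)² = 4.83 m².
From P = εσAT⁴, T = (P / εσA)^(1/4) = (146 / (0.060 × 5.67×10⁻⁸ × 4.83))^(1/4).
T = (8.88×10^9)^(1/4) = 307 K.

T ≈ 307 K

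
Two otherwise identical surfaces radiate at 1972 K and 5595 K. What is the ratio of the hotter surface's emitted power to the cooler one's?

ratio ≈ 64.8

P ∝ T⁴, so the ratio is (5595/1972)⁴ = (2.837)⁴ = 64.8.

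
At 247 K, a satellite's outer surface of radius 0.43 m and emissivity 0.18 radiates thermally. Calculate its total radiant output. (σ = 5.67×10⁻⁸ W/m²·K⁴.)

P ≈ 88.3 W

A = 4πr² = 4π × (0.43)² = 2.32 m².
P = εσAT⁴ = 0.18 × 5.67×10⁻⁸ × 2.32 × (247)⁴ = 0.18 × 5.67×10⁻⁸ × 2.32 × 3.72×10^9.
P = 88.3 W.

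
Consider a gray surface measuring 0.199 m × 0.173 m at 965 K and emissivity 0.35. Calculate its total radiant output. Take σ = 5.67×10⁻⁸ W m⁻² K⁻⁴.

P ≈ 592 W

A = 0.199 × 0.173 = 0.0344 m².
Stefan–Boltzmann: P = εσAT⁴ = 0.35 × 5.67×10⁻⁸ × 0.0344 × (965)⁴ = 0.35 × 5.67×10⁻⁸ × 0.0344 × 8.67×10^11.
P = 592 W.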